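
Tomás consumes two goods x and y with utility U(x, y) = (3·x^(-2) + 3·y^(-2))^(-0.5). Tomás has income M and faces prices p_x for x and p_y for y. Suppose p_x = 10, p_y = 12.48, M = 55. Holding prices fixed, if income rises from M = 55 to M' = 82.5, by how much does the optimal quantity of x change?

Δx* = 1.2736

MU_x ∝ 3·x^(-3), MU_y ∝ 3·y^(-3), so MRS = (y/x)^(3) = p_x/p_y.
Hence y/x = (p_x/p_y)^(1/(3)), i.e. raised to the 1/3 power.
With the ratio pinned down, the budget gives x* = M/(p_x + p_y·(y/x)) and y* = (y/x)·x*.
Numerically y/x = 0.928813, so x* = 55/(10 + 12.48·0.928813) = 2.5473.
At M' = 82.5: x* = 3.8209. Change: 3.8209 − 2.5473 = 1.2736.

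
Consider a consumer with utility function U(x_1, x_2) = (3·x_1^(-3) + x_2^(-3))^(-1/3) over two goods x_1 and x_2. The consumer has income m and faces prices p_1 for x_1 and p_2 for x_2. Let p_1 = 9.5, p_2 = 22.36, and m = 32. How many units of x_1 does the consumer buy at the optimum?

From the CES first-order condition, 3·(x_2/x_1)^(4) = p_1/p_2.
Solve for the ratio: x_2/x_1 = [(1/3)·p_1/p_2]^(0.25).
Substitute x_2 = (x_2/x_1)·x_1 into the budget: x_1* = m/(p_1 + p_2·(x_2/x_1)).
Numerically x_2/x_1 = 0.613455, so x_1* = 32/(9.5 + 22.36·0.613455) = 1.3783.

x_1* = 1.3783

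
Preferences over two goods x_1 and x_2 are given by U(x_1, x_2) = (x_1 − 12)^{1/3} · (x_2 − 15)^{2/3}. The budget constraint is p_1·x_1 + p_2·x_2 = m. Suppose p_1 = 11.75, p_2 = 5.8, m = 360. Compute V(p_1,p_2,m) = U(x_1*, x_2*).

Substituting into the budget: x_1* = 12 + 1/3·(m − 12·p_1 − 15·p_2)/p_1, and x_2* = 15 + 2/3·(…)/p_2.
Discretionary income = 360 − 12·11.75 − 15·5.8 = 132; x_1* = 12 + 1/3·132/11.75 = 15.7447; x_2* = 15 + 2/3·132/5.8 = 30.1724.
Utility at the optimum: U(15.7447, 30.1724) = 9.5172.

V = 9.5172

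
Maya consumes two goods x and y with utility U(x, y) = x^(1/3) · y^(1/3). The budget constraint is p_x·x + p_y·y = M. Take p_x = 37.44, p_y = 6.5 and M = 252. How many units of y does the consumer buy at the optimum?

y* = 19.3846

At p_x=37.44, p_y=6.5, M=252: y* = 0.5·252/6.5 = 19.3846.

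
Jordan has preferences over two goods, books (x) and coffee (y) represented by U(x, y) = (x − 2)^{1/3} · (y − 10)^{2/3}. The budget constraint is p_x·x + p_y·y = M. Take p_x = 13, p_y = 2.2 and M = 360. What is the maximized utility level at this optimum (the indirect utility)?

V = 41.5072

Let x' = x−2, y' = y−10. MRS = (1/2)·y'/x' = p_x/p_y.
Substituting into the budget: x* = 2 + 1/3·(M − 2·p_x − 10·p_y)/p_x, and y* = 10 + 2/3·(…)/p_y.
Discretionary income = 360 − 2·13 − 10·2.2 = 312; x* = 2 + 1/3·312/13 = 10; y* = 10 + 2/3·312/2.2 = 104.5455.
Utility at the optimum: U(10, 104.5455) = 41.5072.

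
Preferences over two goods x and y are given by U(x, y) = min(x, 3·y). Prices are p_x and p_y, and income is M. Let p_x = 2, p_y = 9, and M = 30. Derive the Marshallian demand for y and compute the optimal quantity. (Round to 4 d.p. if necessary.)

y* = 2

Leontief preferences: the optimum is at the kink where x/3 = y/1, i.e. y = (1/3)·x.
Budget: p_x·x + p_y·(1/3)·x = M, so (3·p_x + p_y)·x = 3·M.
Demand: x*(p_x,p_y,M) = 3·M/(3·p_x + p_y), y* = M/(3·p_x + p_y).
Here 3·2 + 9 = 15, giving y* = 2.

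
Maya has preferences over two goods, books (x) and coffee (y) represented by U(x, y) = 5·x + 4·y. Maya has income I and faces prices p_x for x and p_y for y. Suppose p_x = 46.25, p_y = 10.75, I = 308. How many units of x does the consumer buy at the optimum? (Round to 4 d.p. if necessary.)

x* = 0

Linear utility — the consumer picks whichever good has higher MU/price: 5/46.25 = 0.1081 vs 4/10.75 = 0.3721.
y gives more utility per dollar, so spend all income on y: y* = I/p_y, x* = 0.
Numerically: x* = 0, y* = 28.6512.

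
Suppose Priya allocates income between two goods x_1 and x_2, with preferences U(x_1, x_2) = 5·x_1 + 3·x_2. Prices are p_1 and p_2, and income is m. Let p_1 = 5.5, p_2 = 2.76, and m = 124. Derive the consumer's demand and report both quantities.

Perfect substitutes: compare marginal utility per dollar. 5/p_1 vs 3/p_2 → 0.9091 vs 1.087.
x_2 gives more utility per dollar, so spend all income on x_2: x_2* = m/p_2, x_1* = 0.
Numerically: x_1* = 0, x_2* = 44.9275.

x_1* = 0, x_2* = 44.9275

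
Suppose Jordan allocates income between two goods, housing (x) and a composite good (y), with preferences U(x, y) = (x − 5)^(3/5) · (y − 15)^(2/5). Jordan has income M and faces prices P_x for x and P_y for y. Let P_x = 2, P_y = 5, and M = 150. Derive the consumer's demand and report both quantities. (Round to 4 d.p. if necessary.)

x* = 24.5, y* = 20.2

Substituting into the budget: x* = 5 + 0.6·(M − 5·P_x − 15·P_y)/P_x, and y* = 15 + 0.4·(…)/P_y.
Discretionary income = 150 − 5·2 − 15·5 = 65; x* = 5 + 0.6·65/2 = 24.5; y* = 15 + 0.4·65/5 = 20.2.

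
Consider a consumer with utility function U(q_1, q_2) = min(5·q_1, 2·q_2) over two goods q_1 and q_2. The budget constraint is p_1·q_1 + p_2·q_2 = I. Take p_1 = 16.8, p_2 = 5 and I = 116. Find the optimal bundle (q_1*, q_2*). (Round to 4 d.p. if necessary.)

With perfect complements, no substitution: consume in ratio q_1:q_2 = 2:5.
Budget: p_1·q_1 + p_2·(5/2)·q_1 = I, so (2·p_1 + 5·p_2)·q_1 = 2·I.
Demand: q_1*(p_1,p_2,I) = 2·I/(2·p_1 + 5·p_2), q_2* = 5·I/(2·p_1 + 5·p_2).
Here 2·16.8 + 5·5 = 58.6, giving q_1* = 3.959 and q_2* = 9.8976.

q_1* = 3.959, q_2* = 9.8976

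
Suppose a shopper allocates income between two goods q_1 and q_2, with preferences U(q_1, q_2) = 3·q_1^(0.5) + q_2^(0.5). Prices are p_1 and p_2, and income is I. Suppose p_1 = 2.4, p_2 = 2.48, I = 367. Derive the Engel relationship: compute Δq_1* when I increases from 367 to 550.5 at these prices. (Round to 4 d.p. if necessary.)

From the CES first-order condition, 3·(q_2/q_1)^(0.5) = p_1/p_2.
Solve for the ratio: q_2/q_1 = [(1/3)·p_1/p_2]^(2).
With the ratio pinned down, the budget gives q_1* = I/(p_1 + p_2·(q_2/q_1)) and q_2* = (q_2/q_1)·q_1*.
Numerically q_2/q_1 = 0.104058, so q_1* = 367/(2.4 + 2.48·0.104058) = 138.0704.
At I' = 550.5: q_1* = 207.1056. Change: 207.1056 − 138.0704 = 69.0352.

Δq_1* = 69.0352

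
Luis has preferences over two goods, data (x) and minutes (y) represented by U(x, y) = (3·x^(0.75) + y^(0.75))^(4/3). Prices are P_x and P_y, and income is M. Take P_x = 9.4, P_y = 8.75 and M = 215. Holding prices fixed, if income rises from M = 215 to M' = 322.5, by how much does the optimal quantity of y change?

Δy* = 0.1852

MU_x ∝ 3·x^(-0.25), MU_y ∝ y^(-0.25), so MRS = 3·(y/x)^(0.25) = P_x/P_y.
Solve for the ratio: y/x = [(1/3)·P_x/P_y]^(4).
With the ratio pinned down, the budget gives x* = M/(P_x + P_y·(y/x)) and y* = (y/x)·x*.
Numerically y/x = 0.016443, so x* = 215/(9.4 + 8.75·0.016443) = 22.5275 and y* = 0.016443·22.5275 = 0.3704.
At M' = 322.5: y* = 0.5556. Change: 0.5556 − 0.3704 = 0.1852.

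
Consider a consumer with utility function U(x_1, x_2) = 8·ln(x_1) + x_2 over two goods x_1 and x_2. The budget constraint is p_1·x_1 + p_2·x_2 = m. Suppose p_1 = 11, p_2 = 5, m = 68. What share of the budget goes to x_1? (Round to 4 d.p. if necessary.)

share on x_1 = 0.5882

Set MRS = p_1/p_2: (8/x_1)/1 = p_1/p_2.
So x_1*(p_1,p_2) = 8·p_2/p_1, independent of income; and x_2* = (m − 8·p_2)/p_2.
At the given prices: x_1* = 8·5/11 = 3.6364, and x_2* = 5.6.
Expenditure on x_1: 11·3.6364 = 40; share = 0.5882.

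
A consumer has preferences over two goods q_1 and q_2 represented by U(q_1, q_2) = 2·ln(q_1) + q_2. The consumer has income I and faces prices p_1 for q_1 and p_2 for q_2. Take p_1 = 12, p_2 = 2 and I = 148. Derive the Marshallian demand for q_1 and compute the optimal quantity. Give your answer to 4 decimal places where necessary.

q_1* = 0.3333

Set MRS = p_1/p_2: (2/q_1)/1 = p_1/p_2.
So q_1*(p_1,p_2) = 2·p_2/p_1, independent of income; and q_2* = (I − 2·p_2)/p_2.
At the given prices: q_1* = 2·2/12 = 0.3333.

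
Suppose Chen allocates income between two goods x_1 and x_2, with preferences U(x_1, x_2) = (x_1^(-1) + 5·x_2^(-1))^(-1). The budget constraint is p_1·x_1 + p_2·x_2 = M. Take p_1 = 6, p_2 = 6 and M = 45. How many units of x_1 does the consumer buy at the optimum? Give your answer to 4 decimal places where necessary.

MRS = MU_x_1/MU_x_2 = (1/5)·(x_2/x_1)^(2). Set equal to p_1/p_2.
Hence x_2/x_1 = (5·p_1/p_2)^(1/(2)), i.e. raised to the 0.5 power.
With the ratio pinned down, the budget gives x_1* = M/(p_1 + p_2·(x_2/x_1)) and x_2* = (x_2/x_1)·x_1*.
Numerically x_2/x_1 = 2.236068, so x_1* = 45/(6 + 6·2.236068) = 2.3176.

x_1* = 2.3176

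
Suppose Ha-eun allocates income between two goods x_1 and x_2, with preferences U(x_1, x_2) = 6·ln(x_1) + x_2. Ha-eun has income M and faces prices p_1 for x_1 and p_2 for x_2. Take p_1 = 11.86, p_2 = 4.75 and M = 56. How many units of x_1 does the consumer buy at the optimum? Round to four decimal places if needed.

MU_x_1 = 6/x_1, MU_x_2 = 1. Tangency: 6/x_1 = p_1/p_2.
So x_1*(p_1,p_2) = 6·p_2/p_1, independent of income; and x_2* = (M − 6·p_2)/p_2.
At the given prices: x_1* = 6·4.75/11.86 = 2.403.

x_1* = 2.403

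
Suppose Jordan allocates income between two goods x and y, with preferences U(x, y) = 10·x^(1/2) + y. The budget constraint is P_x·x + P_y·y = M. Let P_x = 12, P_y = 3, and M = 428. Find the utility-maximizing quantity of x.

Plugging in: x* = (5·3/12)² = 1.5625.

x* = 1.5625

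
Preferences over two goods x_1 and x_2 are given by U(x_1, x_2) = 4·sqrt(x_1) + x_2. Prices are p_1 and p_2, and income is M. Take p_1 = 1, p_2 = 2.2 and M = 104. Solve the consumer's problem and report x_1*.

x_1* = 19.36

Utility is quasi-linear in x_2; the FOC for x_1 is 2/√x_1 = p_1/p_2.
Solve: √x_1 = 2·p_2/p_1, so x_1*(p_1,p_2) = (2·p_2/p_1)², and x_2* = (M − p_1·x_1*)/p_2.
Plugging in: x_1* = (2·2.2/1)² = 19.36.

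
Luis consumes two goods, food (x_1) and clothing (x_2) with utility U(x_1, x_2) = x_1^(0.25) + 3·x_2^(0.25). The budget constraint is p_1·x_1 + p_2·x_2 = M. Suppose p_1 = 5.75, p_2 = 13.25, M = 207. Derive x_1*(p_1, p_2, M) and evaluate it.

x_1* = 8.4196

MU_x_1 ∝ x_1^(-0.75), MU_x_2 ∝ 3·x_2^(-0.75), so MRS = (1/3)·(x_2/x_1)^(0.75) = p_1/p_2.
Hence x_2/x_1 = (3·p_1/p_2)^(1/(0.75)), i.e. raised to the 4/3 power.
With the ratio pinned down, the budget gives x_1* = M/(p_1 + p_2·(x_2/x_1)) and x_2* = (x_2/x_1)·x_1*.
Numerically x_2/x_1 = 1.421557, so x_1* = 207/(5.75 + 13.25·1.421557) = 8.4196.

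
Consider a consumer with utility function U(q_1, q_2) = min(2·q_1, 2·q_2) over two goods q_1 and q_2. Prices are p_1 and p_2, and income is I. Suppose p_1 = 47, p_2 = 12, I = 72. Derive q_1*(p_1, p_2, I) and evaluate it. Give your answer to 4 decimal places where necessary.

q_1* = 1.2203

Here 2·47 + 2·12 = 118, giving q_1* = 1.2203.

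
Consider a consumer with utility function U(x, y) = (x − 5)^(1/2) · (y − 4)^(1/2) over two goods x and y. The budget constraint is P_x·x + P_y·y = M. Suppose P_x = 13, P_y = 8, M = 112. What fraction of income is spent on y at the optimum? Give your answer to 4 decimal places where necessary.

MRS = (y−4)/(x−5). Tangency with P_x/P_y gives y−4 = (P_x/P_y)·(x−5).
After buying the subsistence bundle (5, 4), a share 0.5 of the remaining income goes to x: x* = 5 + 0.5·(M − 5P_x − 4P_y)/P_x.
Discretionary income = 112 − 5·13 − 4·8 = 15; x* = 5 + 0.5·15/13 = 5.5769; y* = 4 + 0.5·15/8 = 4.9375.
Expenditure on y: 8·4.9375 = 39.5; share = 0.3527.

share on y = 0.3527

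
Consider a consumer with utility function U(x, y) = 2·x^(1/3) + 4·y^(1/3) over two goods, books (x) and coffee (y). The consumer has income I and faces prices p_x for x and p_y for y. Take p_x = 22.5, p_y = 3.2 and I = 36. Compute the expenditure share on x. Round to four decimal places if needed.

MRS = MU_x/MU_y = (1/2)·(y/x)^(2/3). Set equal to p_x/p_y.
Hence y/x = (2·p_x/p_y)^(1/(2/3)), i.e. raised to the 1.5 power.
Substitute y = (y/x)·x into the budget: x* = I/(p_x + p_y·(y/x)).
Numerically y/x = 52.734375, so x* = 36/(22.5 + 3.2·52.734375) = 0.1882 and y* = 52.734375·0.1882 = 9.9265.
Expenditure on x: 22.5·0.1882 = 4.2353; share = 0.1176.

share on x = 0.1176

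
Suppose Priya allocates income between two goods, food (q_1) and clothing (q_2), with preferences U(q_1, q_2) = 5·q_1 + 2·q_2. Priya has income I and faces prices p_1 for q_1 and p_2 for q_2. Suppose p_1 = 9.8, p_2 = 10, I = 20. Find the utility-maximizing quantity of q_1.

q_1* = 2.0408

Linear utility — the consumer picks whichever good has higher MU/price: 5/9.8 = 0.5102 vs 2/10 = 0.2.
q_1 gives more utility per dollar, so spend all income on q_1: q_1* = I/p_1, q_2* = 0.
Numerically: q_1* = 2.0408, q_2* = 0.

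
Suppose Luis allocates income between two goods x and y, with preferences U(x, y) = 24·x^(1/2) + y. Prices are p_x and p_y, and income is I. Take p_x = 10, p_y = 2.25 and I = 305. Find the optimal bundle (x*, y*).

Solve: √x = 12·p_y/p_x, so x*(p_x,p_y) = (12·p_y/p_x)², and y* = (I − p_x·x*)/p_y.
Plugging in: x* = (12·2.25/10)² = 7.29, y* = 103.1556.

x* = 7.29, y* = 103.1556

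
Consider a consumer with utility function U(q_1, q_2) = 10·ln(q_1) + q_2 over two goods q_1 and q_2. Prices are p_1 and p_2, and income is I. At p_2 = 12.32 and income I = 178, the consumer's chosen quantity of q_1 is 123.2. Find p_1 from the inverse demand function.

p_1 = 1

Set MRS = p_1/p_2: (10/q_1)/1 = p_1/p_2.
So q_1*(p_1,p_2) = 10·p_2/p_1, independent of income; and q_2* = (I − 10·p_2)/p_2.
Set q_1* = 123.2 in the demand function and solve for p_1: p_1 = 1.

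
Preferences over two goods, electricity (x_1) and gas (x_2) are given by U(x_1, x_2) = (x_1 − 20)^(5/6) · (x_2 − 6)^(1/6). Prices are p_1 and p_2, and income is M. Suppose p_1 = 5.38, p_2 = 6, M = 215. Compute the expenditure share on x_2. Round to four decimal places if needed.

share on x_2 = 0.2228

MRS = 5·(x_2−6)/(x_1−20). Tangency with p_1/p_2 gives x_2−6 = (1/5)·(p_1/p_2)·(x_1−20).
Substituting into the budget: x_1* = 20 + 5/6·(M − 20·p_1 − 6·p_2)/p_1, and x_2* = 6 + 1/6·(…)/p_2.
Discretionary income = 215 − 20·5.38 − 6·6 = 71.4; x_1* = 20 + 5/6·71.4/5.38 = 31.0595; x_2* = 6 + 1/6·71.4/6 = 7.9833.
Expenditure on x_2: 6·7.9833 = 47.9; share = 0.2228.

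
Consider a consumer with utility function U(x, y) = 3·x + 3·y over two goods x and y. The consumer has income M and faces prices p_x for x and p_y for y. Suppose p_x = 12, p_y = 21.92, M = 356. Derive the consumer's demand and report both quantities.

x* = 29.6667, y* = 0

Numerically: x* = 29.6667, y* = 0.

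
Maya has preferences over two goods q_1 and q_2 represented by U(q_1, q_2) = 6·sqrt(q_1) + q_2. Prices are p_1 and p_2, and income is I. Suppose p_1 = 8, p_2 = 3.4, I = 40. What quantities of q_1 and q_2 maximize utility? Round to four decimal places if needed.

Utility is quasi-linear in q_2; the FOC for q_1 is 3/√q_1 = p_1/p_2.
Solve: √q_1 = 3·p_2/p_1, so q_1*(p_1,p_2) = (3·p_2/p_1)², and q_2* = (I − p_1·q_1*)/p_2.
Plugging in: q_1* = (3·3.4/8)² = 1.6256, q_2* = 7.9397.

q_1* = 1.6256, q_2* = 7.9397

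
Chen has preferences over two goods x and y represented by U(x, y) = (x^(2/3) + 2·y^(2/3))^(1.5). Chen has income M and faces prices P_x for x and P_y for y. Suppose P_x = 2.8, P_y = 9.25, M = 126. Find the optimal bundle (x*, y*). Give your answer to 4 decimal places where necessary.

MRS = MU_x/MU_y = (1/2)·(y/x)^(1/3). Set equal to P_x/P_y.
Solve for the ratio: y/x = [2·P_x/P_y]^(3).
Substitute y = (y/x)·x into the budget: x* = M/(P_x + P_y·(y/x)).
Numerically y/x = 0.221891, so x* = 126/(2.8 + 9.25·0.221891) = 25.9661 and y* = 0.221891·25.9661 = 5.7616.

x* = 25.9661, y* = 5.7616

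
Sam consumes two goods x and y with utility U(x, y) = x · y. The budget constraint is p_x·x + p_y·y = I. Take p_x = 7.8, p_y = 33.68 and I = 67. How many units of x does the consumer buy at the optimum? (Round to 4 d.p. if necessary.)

MU_x/MU_y = (y)/(x); tangency sets this equal to p_x/p_y.
So p_y·y = p_x·x; combined with the budget, a share 0.5 of income goes to x.
Demand: x*(p_x,p_y,I) = 0.5·I/p_x and y* = 0.5·I/p_y.
At p_x=7.8, p_y=33.68, I=67: x* = 0.5·67/7.8 = 4.2949.

x* = 4.2949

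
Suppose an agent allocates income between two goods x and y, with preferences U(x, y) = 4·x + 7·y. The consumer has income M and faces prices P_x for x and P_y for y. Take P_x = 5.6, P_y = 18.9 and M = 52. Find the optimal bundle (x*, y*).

x* = 9.2857, y* = 0

Linear utility — the consumer picks whichever good has higher MU/price: 4/5.6 = 0.7143 vs 7/18.9 = 0.3704.
x gives more utility per dollar, so spend all income on x: x* = M/P_x, y* = 0.
Numerically: x* = 9.2857, y* = 0.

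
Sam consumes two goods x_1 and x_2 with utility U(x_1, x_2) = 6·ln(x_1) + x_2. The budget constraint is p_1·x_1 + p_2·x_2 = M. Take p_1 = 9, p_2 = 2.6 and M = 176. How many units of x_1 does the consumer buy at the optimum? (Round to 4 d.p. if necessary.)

Set MRS = p_1/p_2: (6/x_1)/1 = p_1/p_2.
So x_1*(p_1,p_2) = 6·p_2/p_1, independent of income; and x_2* = (M − 6·p_2)/p_2.
At the given prices: x_1* = 6·2.6/9 = 1.7333.

x_1* = 1.7333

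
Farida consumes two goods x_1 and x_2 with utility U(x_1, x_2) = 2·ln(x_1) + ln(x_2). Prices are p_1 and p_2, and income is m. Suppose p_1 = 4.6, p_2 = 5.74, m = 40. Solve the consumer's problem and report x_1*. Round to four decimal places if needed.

MU_x_1/MU_x_2 = (2·x_2)/(x_1); tangency sets this equal to p_1/p_2.
Rearranging, p_2·x_2 = (1/2)·p_1·x_1. Substituting into the budget gives p_1·x_1·(1 + (1/2)) = m.
Demand: x_1*(p_1,p_2,m) = 2/3·m/p_1 and x_2* = 1/3·m/p_2.
At p_1=4.6, p_2=5.74, m=40: x_1* = 2/3·40/4.6 = 5.7971.

x_1* = 5.7971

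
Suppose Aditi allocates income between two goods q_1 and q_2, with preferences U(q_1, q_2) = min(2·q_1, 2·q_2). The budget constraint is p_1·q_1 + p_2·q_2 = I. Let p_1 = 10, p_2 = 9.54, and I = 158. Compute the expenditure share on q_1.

share on q_1 = 0.5118

Demand: q_1*(p_1,p_2,I) = 2·I/(2·p_1 + 2·p_2), q_2* = 2·I/(2·p_1 + 2·p_2).
Here 2·10 + 2·9.54 = 39.08, giving q_1* = 8.086 and q_2* = 8.086.
Expenditure on q_1: 10·8.086 = 80.8598; share = 0.5118.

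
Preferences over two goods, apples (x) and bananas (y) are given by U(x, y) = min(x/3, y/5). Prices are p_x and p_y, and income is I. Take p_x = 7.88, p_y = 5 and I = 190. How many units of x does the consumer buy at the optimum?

With perfect complements, no substitution: consume in ratio x:y = 3:5.
Budget: p_x·x + p_y·(5/3)·x = I, so (3·p_x + 5·p_y)·x = 3·I.
Demand: x*(p_x,p_y,I) = 3·I/(3·p_x + 5·p_y), y* = 5·I/(3·p_x + 5·p_y).
Here 3·7.88 + 5·5 = 48.64, giving x* = 11.7188.

x* = 11.7188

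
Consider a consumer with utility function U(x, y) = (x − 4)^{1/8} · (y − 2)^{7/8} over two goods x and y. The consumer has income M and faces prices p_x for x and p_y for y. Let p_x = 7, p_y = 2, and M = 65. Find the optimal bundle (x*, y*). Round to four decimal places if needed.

This is Cobb-Douglas in (x−4, y−2): tangency gives 0.125·p_y·(y−2) = 0.875·p_x·(x−4).
Substituting into the budget: x* = 4 + 0.125·(M − 4·p_x − 2·p_y)/p_x, and y* = 2 + 0.875·(…)/p_y.
Discretionary income = 65 − 4·7 − 2·2 = 33; x* = 4 + 0.125·33/7 = 4.5893; y* = 2 + 0.875·33/2 = 16.4375.

x* = 4.5893, y* = 16.4375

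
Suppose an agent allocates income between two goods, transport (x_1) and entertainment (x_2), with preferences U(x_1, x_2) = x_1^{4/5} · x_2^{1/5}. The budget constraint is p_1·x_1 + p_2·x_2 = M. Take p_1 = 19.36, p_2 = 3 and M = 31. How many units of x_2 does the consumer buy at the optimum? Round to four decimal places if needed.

Tangency: MRS = 4·x_2/x_1 = p_1/p_2.
Rearranging, p_2·x_2 = (1/4)·p_1·x_1. Substituting into the budget gives p_1·x_1·(1 + (1/4)) = M.
Demand: x_1*(p_1,p_2,M) = 0.8·M/p_1 and x_2* = 0.2·M/p_2.
At p_1=19.36, p_2=3, M=31: x_2* = 0.2·31/3 = 2.0667.

x_2* = 2.0667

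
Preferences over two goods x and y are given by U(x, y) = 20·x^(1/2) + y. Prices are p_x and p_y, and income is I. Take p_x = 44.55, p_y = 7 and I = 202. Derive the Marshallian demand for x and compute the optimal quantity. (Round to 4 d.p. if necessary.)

Set MRS = p_x/p_y: 10·x^(−1/2) = p_x/p_y.
Solve: √x = 10·p_y/p_x, so x*(p_x,p_y) = (10·p_y/p_x)², and y* = (I − p_x·x*)/p_y.
Plugging in: x* = (10·7/44.55)² = 2.4689.

x* = 2.4689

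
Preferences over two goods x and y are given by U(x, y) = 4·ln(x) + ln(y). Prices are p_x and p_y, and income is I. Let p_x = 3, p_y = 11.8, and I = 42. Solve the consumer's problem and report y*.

Demand: x*(p_x,p_y,I) = 0.8·I/p_x and y* = 0.2·I/p_y.
At p_x=3, p_y=11.8, I=42: y* = 0.2·42/11.8 = 0.7119.

y* = 0.7119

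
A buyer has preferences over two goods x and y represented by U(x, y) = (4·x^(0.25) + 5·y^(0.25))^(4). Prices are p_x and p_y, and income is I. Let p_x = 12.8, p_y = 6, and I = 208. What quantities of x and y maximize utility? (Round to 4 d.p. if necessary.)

x* = 5.945, y* = 21.9841

With the ratio pinned down, the budget gives x* = I/(p_x + p_y·(y/x)) and y* = (y/x)·x*.
Numerically y/x = 3.697927, so x* = 208/(12.8 + 6·3.697927) = 5.945 and y* = 3.697927·5.945 = 21.9841.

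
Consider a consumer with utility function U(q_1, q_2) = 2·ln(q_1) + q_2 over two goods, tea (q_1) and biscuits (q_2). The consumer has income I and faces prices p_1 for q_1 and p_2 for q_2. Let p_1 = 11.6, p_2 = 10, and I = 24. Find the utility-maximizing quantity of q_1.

q_1* = 1.7241

Set MRS = p_1/p_2: (2/q_1)/1 = p_1/p_2.
So q_1*(p_1,p_2) = 2·p_2/p_1, independent of income; and q_2* = (I − 2·p_2)/p_2.
At the given prices: q_1* = 2·10/11.6 = 1.7241.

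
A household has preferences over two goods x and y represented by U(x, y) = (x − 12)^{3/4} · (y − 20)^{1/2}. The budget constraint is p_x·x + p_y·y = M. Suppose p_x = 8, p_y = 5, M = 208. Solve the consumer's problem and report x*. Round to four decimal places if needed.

Let x' = x−12, y' = y−20. MRS = (3/2)·y'/x' = p_x/p_y.
Substituting into the budget: x* = 12 + 0.6·(M − 12·p_x − 20·p_y)/p_x, and y* = 20 + 0.4·(…)/p_y.
Discretionary income = 208 − 12·8 − 20·5 = 12; x* = 12 + 0.6·12/8 = 12.9.

x* = 12.9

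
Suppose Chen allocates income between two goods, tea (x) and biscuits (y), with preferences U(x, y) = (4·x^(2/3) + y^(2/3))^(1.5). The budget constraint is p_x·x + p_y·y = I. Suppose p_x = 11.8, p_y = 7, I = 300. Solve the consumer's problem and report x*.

x* = 24.3429

MRS = MU_x/MU_y = 4·(y/x)^(1/3). Set equal to p_x/p_y.
Solve for the ratio: y/x = [(1/4)·p_x/p_y]^(3).
With the ratio pinned down, the budget gives x* = I/(p_x + p_y·(y/x)) and y* = (y/x)·x*.
Numerically y/x = 0.074847, so x* = 300/(11.8 + 7·0.074847) = 24.3429.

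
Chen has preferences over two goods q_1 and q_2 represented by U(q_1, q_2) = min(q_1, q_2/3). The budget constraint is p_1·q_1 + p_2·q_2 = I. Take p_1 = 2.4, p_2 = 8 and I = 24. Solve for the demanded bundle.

q_1* = 0.9091, q_2* = 2.7273

Leontief preferences: the optimum is at the kink where q_1/1 = q_2/3, i.e. q_2 = 3·q_1.
Budget: p_1·q_1 + p_2·3·q_1 = I, so (p_1 + 3·p_2)·q_1 = I.
Demand: q_1*(p_1,p_2,I) = I/(p_1 + 3·p_2), q_2* = 3·I/(p_1 + 3·p_2).
Here 2.4 + 3·8 = 26.4, giving q_1* = 0.9091 and q_2* = 2.7273.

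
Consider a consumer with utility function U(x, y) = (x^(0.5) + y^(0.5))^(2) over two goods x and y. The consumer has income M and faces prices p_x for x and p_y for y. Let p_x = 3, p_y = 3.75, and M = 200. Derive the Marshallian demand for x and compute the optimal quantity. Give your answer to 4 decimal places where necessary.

x* = 37.037

MU_x ∝ x^(-0.5), MU_y ∝ y^(-0.5), so MRS = (y/x)^(0.5) = p_x/p_y.
Solve for the ratio: y/x = [p_x/p_y]^(2).
With the ratio pinned down, the budget gives x* = M/(p_x + p_y·(y/x)) and y* = (y/x)·x*.
Numerically y/x = 0.64, so x* = 200/(3 + 3.75·0.64) = 37.037.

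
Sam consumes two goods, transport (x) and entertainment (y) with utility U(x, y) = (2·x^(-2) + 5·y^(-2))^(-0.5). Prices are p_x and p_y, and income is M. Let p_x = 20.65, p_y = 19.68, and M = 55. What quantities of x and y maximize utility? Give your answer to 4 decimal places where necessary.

x* = 1.1508, y* = 1.5872

Substitute y = (y/x)·x into the budget: x* = M/(p_x + p_y·(y/x)).
Numerically y/x = 1.37915, so x* = 55/(20.65 + 19.68·1.37915) = 1.1508 and y* = 1.37915·1.1508 = 1.5872.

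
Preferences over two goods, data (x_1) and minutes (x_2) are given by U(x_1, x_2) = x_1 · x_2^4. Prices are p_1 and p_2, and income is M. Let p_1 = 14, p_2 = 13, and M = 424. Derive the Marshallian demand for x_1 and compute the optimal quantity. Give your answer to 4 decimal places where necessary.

The MRS is (1/4)·x_2/x_1. Set MRS = p_1/p_2.
Rearranging, p_2·x_2 = 4·p_1·x_1. Substituting into the budget gives p_1·x_1·(1 + 4) = M.
Demand: x_1*(p_1,p_2,M) = 0.2·M/p_1 and x_2* = 0.8·M/p_2.
At p_1=14, p_2=13, M=424: x_1* = 0.2·424/14 = 6.0571.

x_1* = 6.0571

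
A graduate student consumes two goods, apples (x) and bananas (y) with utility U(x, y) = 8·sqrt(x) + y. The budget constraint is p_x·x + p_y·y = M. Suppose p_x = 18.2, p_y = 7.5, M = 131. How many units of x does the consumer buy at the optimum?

Solve: √x = 4·p_y/p_x, so x*(p_x,p_y) = (4·p_y/p_x)², and y* = (M − p_x·x*)/p_y.
Plugging in: x* = (4·7.5/18.2)² = 2.7171.

x* = 2.7171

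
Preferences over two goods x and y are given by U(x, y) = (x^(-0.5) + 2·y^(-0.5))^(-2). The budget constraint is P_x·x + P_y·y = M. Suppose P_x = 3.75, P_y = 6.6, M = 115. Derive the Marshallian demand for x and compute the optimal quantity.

From the CES first-order condition, (1/2)·(y/x)^(1.5) = P_x/P_y.
Solve for the ratio: y/x = [2·P_x/P_y]^(2/3).
With the ratio pinned down, the budget gives x* = M/(P_x + P_y·(y/x)) and y* = (y/x)·x*.
Numerically y/x = 1.088959, so x* = 115/(3.75 + 6.6·1.088959) = 10.5146.

x* = 10.5146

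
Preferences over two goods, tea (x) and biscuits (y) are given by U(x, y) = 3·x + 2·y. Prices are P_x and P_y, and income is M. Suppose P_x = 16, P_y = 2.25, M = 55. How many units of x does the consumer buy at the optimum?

x* = 0

Perfect substitutes: compare marginal utility per dollar. 3/P_x vs 2/P_y → 0.1875 vs 0.8889.
y gives more utility per dollar, so spend all income on y: y* = M/P_y, x* = 0.
Numerically: x* = 0, y* = 24.4444.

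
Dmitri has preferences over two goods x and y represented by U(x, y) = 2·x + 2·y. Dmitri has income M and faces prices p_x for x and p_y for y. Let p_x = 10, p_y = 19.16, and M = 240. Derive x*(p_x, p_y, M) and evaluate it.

x* = 24

Perfect substitutes: compare marginal utility per dollar. 2/p_x vs 2/p_y → 0.2 vs 0.1044.
x gives more utility per dollar, so spend all income on x: x* = M/p_x, y* = 0.
Numerically: x* = 24, y* = 0.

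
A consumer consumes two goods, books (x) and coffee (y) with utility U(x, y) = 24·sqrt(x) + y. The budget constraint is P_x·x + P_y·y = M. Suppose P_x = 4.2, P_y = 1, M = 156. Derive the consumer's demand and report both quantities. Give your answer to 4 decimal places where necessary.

x* = 8.1633, y* = 121.7143

Utility is quasi-linear in y; the FOC for x is 12/√x = P_x/P_y.
Thus x* = (12·P_y/P_x)² — independent of M — with the rest of income spent on y.
Plugging in: x* = (12·1/4.2)² = 8.1633, y* = 121.7143.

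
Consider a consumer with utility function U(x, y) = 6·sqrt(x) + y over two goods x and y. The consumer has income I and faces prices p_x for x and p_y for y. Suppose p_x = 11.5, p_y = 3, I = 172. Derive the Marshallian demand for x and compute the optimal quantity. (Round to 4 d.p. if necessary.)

Utility is quasi-linear in y; the FOC for x is 3/√x = p_x/p_y.
Solve: √x = 3·p_y/p_x, so x*(p_x,p_y) = (3·p_y/p_x)², and y* = (I − p_x·x*)/p_y.
Plugging in: x* = (3·3/11.5)² = 0.6125.

x* = 0.6125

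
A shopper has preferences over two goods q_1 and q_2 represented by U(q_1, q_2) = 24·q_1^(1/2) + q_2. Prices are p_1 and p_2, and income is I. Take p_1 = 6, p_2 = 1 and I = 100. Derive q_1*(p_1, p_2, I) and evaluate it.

q_1* = 4

Set MRS = p_1/p_2: 12·q_1^(−1/2) = p_1/p_2.
Thus q_1* = (12·p_2/p_1)² — independent of I — with the rest of income spent on q_2.
Plugging in: q_1* = (12·1/6)² = 4.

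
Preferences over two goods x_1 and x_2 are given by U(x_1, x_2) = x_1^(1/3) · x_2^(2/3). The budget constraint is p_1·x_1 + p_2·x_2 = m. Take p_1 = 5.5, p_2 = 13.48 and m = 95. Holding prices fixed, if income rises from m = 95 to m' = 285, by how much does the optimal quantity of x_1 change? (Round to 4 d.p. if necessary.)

Δx_1* = 11.5152

MU_x_1/MU_x_2 = (1/3·x_2)/(2/3·x_1); tangency sets this equal to p_1/p_2.
So 1/3·p_2·x_2 = 2/3·p_1·x_1; combined with the budget, a share 1/3 of income goes to x_1.
Demand: x_1*(p_1,p_2,m) = 1/3·m/p_1 and x_2* = 2/3·m/p_2.
At p_1=5.5, p_2=13.48, m=95: x_1* = 1/3·95/5.5 = 5.7576.
At m' = 285: x_1* = 17.2727. Change: 17.2727 − 5.7576 = 11.5152.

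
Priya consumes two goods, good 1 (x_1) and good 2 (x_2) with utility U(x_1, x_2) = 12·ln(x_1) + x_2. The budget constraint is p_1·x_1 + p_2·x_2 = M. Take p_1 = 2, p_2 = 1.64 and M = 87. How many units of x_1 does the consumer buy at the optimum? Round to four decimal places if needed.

x_1* = 9.84

Set MRS = p_1/p_2: (12/x_1)/1 = p_1/p_2.
So x_1*(p_1,p_2) = 12·p_2/p_1, independent of income; and x_2* = (M − 12·p_2)/p_2.
At the given prices: x_1* = 12·1.64/2 = 9.84.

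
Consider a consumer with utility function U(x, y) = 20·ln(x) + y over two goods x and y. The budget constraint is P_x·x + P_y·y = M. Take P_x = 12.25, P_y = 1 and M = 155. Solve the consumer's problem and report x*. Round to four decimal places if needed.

MU_x = 20/x, MU_y = 1. Tangency: 20/x = P_x/P_y.
So x*(P_x,P_y) = 20·P_y/P_x, independent of income; and y* = (M − 20·P_y)/P_y.
At the given prices: x* = 20·1/12.25 = 1.6327.

x* = 1.6327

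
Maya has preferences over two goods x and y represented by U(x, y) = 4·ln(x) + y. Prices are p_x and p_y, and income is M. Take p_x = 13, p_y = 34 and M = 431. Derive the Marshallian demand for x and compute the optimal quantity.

x* = 10.4615

Set MRS = p_x/p_y: (4/x)/1 = p_x/p_y.
So x*(p_x,p_y) = 4·p_y/p_x, independent of income; and y* = (M − 4·p_y)/p_y.
At the given prices: x* = 4·34/13 = 10.4615.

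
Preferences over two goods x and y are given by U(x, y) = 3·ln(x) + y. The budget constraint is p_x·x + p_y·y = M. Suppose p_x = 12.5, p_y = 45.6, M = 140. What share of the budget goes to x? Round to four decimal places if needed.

So x*(p_x,p_y) = 3·p_y/p_x, independent of income; and y* = (M − 3·p_y)/p_y.
At the given prices: x* = 3·45.6/12.5 = 10.944, and y* = 0.0702.
Expenditure on x: 12.5·10.944 = 136.8; share = 0.9771.

share on x = 0.9771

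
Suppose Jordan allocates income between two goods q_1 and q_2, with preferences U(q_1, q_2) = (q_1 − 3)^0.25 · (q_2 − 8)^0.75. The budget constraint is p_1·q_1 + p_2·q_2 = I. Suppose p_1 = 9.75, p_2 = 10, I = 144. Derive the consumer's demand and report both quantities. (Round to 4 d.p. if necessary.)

Let q_1' = q_1−3, q_2' = q_2−8. MRS = (1/3)·q_2'/q_1' = p_1/p_2.
After buying the subsistence bundle (3, 8), a share 0.25 of the remaining income goes to q_1: q_1* = 3 + 0.25·(I − 3p_1 − 8p_2)/p_1.
Discretionary income = 144 − 3·9.75 − 8·10 = 34.75; q_1* = 3 + 0.25·34.75/9.75 = 3.891; q_2* = 8 + 0.75·34.75/10 = 10.6062.

q_1* = 3.891, q_2* = 10.6062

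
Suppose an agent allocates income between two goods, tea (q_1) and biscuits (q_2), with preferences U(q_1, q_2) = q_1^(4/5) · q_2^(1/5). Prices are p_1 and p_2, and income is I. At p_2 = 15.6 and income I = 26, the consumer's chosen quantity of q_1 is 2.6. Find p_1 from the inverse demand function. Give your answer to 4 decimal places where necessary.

p_1 = 8

The MRS is 4·q_2/q_1. Set MRS = p_1/p_2.
Rearranging, p_2·q_2 = (1/4)·p_1·q_1. Substituting into the budget gives p_1·q_1·(1 + (1/4)) = I.
Demand: q_1*(p_1,p_2,I) = 0.8·I/p_1 and q_2* = 0.2·I/p_2.
Set q_1* = 2.6 in the demand function and solve for p_1: p_1 = 8.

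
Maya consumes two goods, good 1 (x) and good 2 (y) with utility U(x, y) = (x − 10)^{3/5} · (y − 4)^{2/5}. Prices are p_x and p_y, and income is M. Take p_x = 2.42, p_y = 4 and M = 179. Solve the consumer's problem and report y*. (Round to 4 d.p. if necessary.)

MRS = (3/2)·(y−4)/(x−10). Tangency with p_x/p_y gives y−4 = (2/3)·(p_x/p_y)·(x−10).
Substituting into the budget: x* = 10 + 0.6·(M − 10·p_x − 4·p_y)/p_x, and y* = 4 + 0.4·(…)/p_y.
Discretionary income = 179 − 10·2.42 − 4·4 = 138.8; y* = 4 + 0.4·138.8/4 = 17.88.

y* = 17.88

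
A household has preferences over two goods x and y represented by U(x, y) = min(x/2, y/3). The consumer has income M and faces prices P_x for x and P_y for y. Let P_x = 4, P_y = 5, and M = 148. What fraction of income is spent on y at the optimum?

share on y = 0.6522

With perfect complements, no substitution: consume in ratio x:y = 2:3.
Budget: P_x·x + P_y·(3/2)·x = M, so (2·P_x + 3·P_y)·x = 2·M.
Demand: x*(P_x,P_y,M) = 2·M/(2·P_x + 3·P_y), y* = 3·M/(2·P_x + 3·P_y).
Here 2·4 + 3·5 = 23, giving x* = 12.8696 and y* = 19.3043.
Expenditure on y: 5·19.3043 = 96.5217; share = 0.6522.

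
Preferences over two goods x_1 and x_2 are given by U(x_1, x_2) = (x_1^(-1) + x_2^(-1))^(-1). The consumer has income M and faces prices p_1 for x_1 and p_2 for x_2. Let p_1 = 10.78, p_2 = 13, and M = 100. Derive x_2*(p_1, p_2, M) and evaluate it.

x_2* = 4.0261

MU_x_1 ∝ x_1^(-2), MU_x_2 ∝ x_2^(-2), so MRS = (x_2/x_1)^(2) = p_1/p_2.
Solve for the ratio: x_2/x_1 = [p_1/p_2]^(0.5).
Substitute x_2 = (x_2/x_1)·x_1 into the budget: x_1* = M/(p_1 + p_2·(x_2/x_1)).
Numerically x_2/x_1 = 0.910621, so x_1* = 100/(10.78 + 13·0.910621) = 4.4212 and x_2* = 0.910621·4.4212 = 4.0261.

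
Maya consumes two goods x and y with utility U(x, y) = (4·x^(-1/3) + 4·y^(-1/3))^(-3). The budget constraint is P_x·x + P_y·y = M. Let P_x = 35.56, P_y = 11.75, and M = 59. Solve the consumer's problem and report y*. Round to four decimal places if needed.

y* = 2.1653

MRS = MU_x/MU_y = (y/x)^(4/3). Set equal to P_x/P_y.
Hence y/x = (P_x/P_y)^(1/(4/3)), i.e. raised to the 0.75 power.
With the ratio pinned down, the budget gives x* = M/(P_x + P_y·(y/x)) and y* = (y/x)·x*.
Numerically y/x = 2.294526, so x* = 59/(35.56 + 11.75·2.294526) = 0.9437 and y* = 2.294526·0.9437 = 2.1653.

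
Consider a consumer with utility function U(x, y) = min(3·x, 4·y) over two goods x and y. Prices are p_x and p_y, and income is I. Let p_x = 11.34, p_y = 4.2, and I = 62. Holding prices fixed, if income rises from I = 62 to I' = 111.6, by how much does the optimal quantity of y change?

Δy* = 2.5673

With perfect complements, no substitution: consume in ratio x:y = 4:3.
Budget: p_x·x + p_y·(3/4)·x = I, so (4·p_x + 3·p_y)·x = 4·I.
Demand: x*(p_x,p_y,I) = 4·I/(4·p_x + 3·p_y), y* = 3·I/(4·p_x + 3·p_y).
Here 4·11.34 + 3·4.2 = 57.96, giving y* = 3.2091.
At I' = 111.6: y* = 5.7764. Change: 5.7764 − 3.2091 = 2.5673.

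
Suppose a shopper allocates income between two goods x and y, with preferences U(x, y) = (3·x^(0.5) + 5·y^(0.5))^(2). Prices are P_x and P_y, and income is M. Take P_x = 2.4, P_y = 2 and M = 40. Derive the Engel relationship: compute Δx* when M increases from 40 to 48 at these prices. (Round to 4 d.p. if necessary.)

MU_x ∝ 3·x^(-0.5), MU_y ∝ 5·y^(-0.5), so MRS = (3/5)·(y/x)^(0.5) = P_x/P_y.
Solve for the ratio: y/x = [(5/3)·P_x/P_y]^(2).
With the ratio pinned down, the budget gives x* = M/(P_x + P_y·(y/x)) and y* = (y/x)·x*.
Numerically y/x = 4, so x* = 40/(2.4 + 2·4) = 3.8462.
At M' = 48: x* = 4.6154. Change: 4.6154 − 3.8462 = 0.7692.

Δx* = 0.7692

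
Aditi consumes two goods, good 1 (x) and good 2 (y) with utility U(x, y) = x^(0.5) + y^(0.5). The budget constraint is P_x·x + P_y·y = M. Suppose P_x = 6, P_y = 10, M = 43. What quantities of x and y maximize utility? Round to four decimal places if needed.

x* = 4.4792, y* = 1.6125

MRS = MU_x/MU_y = (y/x)^(0.5). Set equal to P_x/P_y.
Hence y/x = (P_x/P_y)^(1/(0.5)), i.e. raised to the 2 power.
With the ratio pinned down, the budget gives x* = M/(P_x + P_y·(y/x)) and y* = (y/x)·x*.
Numerically y/x = 0.36, so x* = 43/(6 + 10·0.36) = 4.4792 and y* = 0.36·4.4792 = 1.6125.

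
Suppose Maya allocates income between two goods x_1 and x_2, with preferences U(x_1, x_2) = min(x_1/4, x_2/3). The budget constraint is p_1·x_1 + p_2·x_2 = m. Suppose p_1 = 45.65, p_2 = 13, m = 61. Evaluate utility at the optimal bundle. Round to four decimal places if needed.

Leontief preferences: the optimum is at the kink where x_1/4 = x_2/3, i.e. x_2 = (3/4)·x_1.
Budget: p_1·x_1 + p_2·(3/4)·x_1 = m, so (4·p_1 + 3·p_2)·x_1 = 4·m.
Demand: x_1*(p_1,p_2,m) = 4·m/(4·p_1 + 3·p_2), x_2* = 3·m/(4·p_1 + 3·p_2).
Here 4·45.65 + 3·13 = 221.6, giving x_1* = 1.1011 and x_2* = 0.8258.
Utility at the optimum: U(1.1011, 0.8258) = 0.2753.

V = 0.2753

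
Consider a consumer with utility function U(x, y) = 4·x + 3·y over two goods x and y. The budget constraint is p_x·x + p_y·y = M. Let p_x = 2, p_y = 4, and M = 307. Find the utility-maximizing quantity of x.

Linear utility — the consumer picks whichever good has higher MU/price: 4/2 = 2 vs 3/4 = 0.75.
x gives more utility per dollar, so spend all income on x: x* = M/p_x, y* = 0.
Numerically: x* = 153.5, y* = 0.

x* = 153.5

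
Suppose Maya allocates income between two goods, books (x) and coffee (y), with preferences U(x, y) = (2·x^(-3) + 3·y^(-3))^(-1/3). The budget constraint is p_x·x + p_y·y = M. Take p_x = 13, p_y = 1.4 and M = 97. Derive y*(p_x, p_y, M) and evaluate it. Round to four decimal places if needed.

y* = 11.9322

Substitute y = (y/x)·x into the budget: x* = M/(p_x + p_y·(y/x)).
Numerically y/x = 1.931864, so x* = 97/(13 + 1.4·1.931864) = 6.1765 and y* = 1.931864·6.1765 = 11.9322.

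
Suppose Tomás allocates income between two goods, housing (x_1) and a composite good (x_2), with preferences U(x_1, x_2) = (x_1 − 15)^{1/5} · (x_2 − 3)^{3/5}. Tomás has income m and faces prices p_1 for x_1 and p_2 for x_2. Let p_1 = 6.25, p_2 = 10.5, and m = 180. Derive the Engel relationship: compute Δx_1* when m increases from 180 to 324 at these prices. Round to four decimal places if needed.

MRS = (1/3)·(x_2−3)/(x_1−15). Tangency with p_1/p_2 gives x_2−3 = 3·(p_1/p_2)·(x_1−15).
Substituting into the budget: x_1* = 15 + 0.25·(m − 15·p_1 − 3·p_2)/p_1, and x_2* = 3 + 0.75·(…)/p_2.
Discretionary income = 180 − 15·6.25 − 3·10.5 = 54.75; x_1* = 15 + 0.25·54.75/6.25 = 17.19.
At m' = 324: x_1* = 22.95. Change: 22.95 − 17.19 = 5.76.

Δx_1* = 5.76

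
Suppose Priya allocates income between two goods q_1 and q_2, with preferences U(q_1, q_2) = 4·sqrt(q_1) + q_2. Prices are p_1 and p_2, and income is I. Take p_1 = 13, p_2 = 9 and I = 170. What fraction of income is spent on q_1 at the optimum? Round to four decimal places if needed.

Set MRS = p_1/p_2: 2·q_1^(−1/2) = p_1/p_2.
Solve: √q_1 = 2·p_2/p_1, so q_1*(p_1,p_2) = (2·p_2/p_1)², and q_2* = (I − p_1·q_1*)/p_2.
Plugging in: q_1* = (2·9/13)² = 1.9172, q_2* = 16.1197.
Expenditure on q_1: 13·1.9172 = 24.9231; share = 0.1466.

share on q_1 = 0.1466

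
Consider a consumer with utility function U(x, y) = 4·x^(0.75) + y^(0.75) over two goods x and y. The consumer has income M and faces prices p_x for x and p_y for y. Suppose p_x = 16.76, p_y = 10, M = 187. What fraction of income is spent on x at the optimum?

From the CES first-order condition, 4·(y/x)^(0.25) = p_x/p_y.
Hence y/x = ((1/4)·p_x/p_y)^(1/(0.25)), i.e. raised to the 4 power.
With the ratio pinned down, the budget gives x* = M/(p_x + p_y·(y/x)) and y* = (y/x)·x*.
Numerically y/x = 0.030822, so x* = 187/(16.76 + 10·0.030822) = 10.956 and y* = 0.030822·10.956 = 0.3377.
Expenditure on x: 16.76·10.956 = 183.6232; share = 0.9819.

share on x = 0.9819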